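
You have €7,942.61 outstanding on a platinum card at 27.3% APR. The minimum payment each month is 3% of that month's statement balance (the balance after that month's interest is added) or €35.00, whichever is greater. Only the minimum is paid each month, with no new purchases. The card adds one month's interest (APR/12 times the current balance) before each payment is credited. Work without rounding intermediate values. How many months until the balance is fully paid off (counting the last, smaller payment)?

Monthly rate r = 27.3%/12 = 2.275% = 0.02275.
While 3% of the post-interest balance exceeds €35.00, each month B ← (B·(1+r))·(1 − 0.03), i.e. B shrinks by the factor (1+r)·0.97 = 0.99207.
This holds for months 1–244. Entering month 245 the balance is €1,137.68; 3% of the post-interest balance is now below €35.00, so the flat €35.00 minimum applies from here.
From month 245 a fixed €35.00 at rate r clears €1,137.68 in 60 more payments. Total: 244 + 60 = 304 months.

304 months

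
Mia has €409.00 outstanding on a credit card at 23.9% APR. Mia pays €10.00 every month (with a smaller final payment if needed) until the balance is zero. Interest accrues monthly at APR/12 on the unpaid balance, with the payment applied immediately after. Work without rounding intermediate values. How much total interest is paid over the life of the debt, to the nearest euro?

Monthly rate r = 23.9%/12 = 1.99167% = 0.0199167.
Payoff takes n = ⌈−ln(1 − rB₀/P)/ln(1+r)⌉ = ⌈85.452⌉ = 86 payments; the last is €4.55.
Total paid = 85·€10.00 + €4.55 = €854.55.
Total interest = total paid − principal = €854.55 − €409.00 = €445.55.

€446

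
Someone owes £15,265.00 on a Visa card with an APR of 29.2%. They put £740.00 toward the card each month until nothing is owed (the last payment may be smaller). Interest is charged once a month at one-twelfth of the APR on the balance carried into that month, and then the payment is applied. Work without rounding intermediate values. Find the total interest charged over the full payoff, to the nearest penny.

£6,190.48

Monthly rate r = 29.2%/12 = 2.43333% = 0.0243333.
Payoff takes n = ⌈−ln(1 − rB₀/P)/ln(1+r)⌉ = ⌈28.994⌉ = 29 payments; the last is £735.48.
Total paid = 28·£740.00 + £735.48 = £21,455.48.
Total interest = total paid − principal = £21,455.48 − £15,265.00 = £6,190.48.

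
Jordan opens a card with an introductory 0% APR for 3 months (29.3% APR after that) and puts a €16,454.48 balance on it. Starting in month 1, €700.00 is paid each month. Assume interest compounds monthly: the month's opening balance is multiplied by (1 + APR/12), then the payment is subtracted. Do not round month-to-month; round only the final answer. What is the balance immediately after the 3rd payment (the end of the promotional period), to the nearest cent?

€14,354.48

Promo months 1–3 at r₀ = 0%/12 = 0; months 4+ at r₁ = 29.3%/12 = 0.0244167.
After month 3 (no interest yet): B = €16,454.48 − 3·€700.00 = €14,354.48.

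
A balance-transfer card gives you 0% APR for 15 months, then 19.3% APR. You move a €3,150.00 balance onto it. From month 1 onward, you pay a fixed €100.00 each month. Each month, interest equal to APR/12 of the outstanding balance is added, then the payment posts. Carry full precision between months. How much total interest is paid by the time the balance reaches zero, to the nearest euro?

Promo months 1–15 at r₀ = 0%/12 = 0; months 16+ at r₁ = 19.3%/12 = 0.0160833.
After month 15 (no interest yet): B = €3,150.00 − 15·€100.00 = €1,650.00.
Then at r₁ with €100.00/mo: n₂ = −ln(1 − r₁·B/P)/ln(1+r₁) ≈ 19.33 → 20 more payments.
Total paid = 34·€100.00 + €33.04 = €3,433.04; interest = €3,433.04 − €3,150.00 = €283.04.

€283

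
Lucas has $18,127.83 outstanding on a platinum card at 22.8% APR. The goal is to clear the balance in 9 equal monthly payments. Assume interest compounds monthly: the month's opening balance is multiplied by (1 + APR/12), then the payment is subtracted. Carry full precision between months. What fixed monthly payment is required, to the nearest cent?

Monthly rate r = 22.8%/12 = 1.9% = 0.019.
Level-payment amortization: P = B₀·r / (1 − (1+r)^(−n)) = 18127.83·0.019 / (1 − 1.019^(−9)).
Denominator 1 − (1+r)^(−9) = 0.155825277.
P = 344.429 / 0.155825277 ≈ 2210.35.

$2,210.35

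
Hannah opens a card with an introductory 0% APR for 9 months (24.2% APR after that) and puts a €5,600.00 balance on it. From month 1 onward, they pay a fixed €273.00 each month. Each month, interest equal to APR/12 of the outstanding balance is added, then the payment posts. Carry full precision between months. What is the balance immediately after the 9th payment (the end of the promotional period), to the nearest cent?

Promo months 1–9 at r₀ = 0%/12 = 0; months 10+ at r₁ = 24.2%/12 = 0.0201667.
After month 9 (no interest yet): B = €5,600.00 − 9·€273.00 = €3,143.00.

€3,143.00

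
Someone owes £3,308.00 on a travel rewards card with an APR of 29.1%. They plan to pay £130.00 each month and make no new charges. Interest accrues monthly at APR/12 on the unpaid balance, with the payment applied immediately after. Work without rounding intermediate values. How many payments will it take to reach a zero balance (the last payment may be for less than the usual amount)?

41 months

Monthly rate r = 29.1%/12 = 2.425% = 0.02425.
Recurrence: B ← B·(1+r) − £130.00.
Month 1: interest £80.22; balance after payment £3,258.22.
Month 2: interest £79.01; balance after payment £3,207.23.
Closed form: n = −ln(1 − rB₀/P)/ln(1+r) = −ln(0.38293)/ln(1.02425) ≈ 40.062, so the balance reaches zero during payment 41.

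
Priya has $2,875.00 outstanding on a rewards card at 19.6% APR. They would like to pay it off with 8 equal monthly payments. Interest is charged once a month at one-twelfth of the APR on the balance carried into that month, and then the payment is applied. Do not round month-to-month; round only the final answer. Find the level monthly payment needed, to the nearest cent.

$386.29

Monthly rate r = 19.6%/12 = 1.63333% = 0.0163333.
Level-payment amortization: P = B₀·r / (1 − (1+r)^(−n)) = 2875.00·0.0163333 / (1 − 1.01633^(−8)).
Denominator 1 − (1+r)^(−8) = 0.121562954.
P = 46.9583 / 0.121562954 ≈ 386.29.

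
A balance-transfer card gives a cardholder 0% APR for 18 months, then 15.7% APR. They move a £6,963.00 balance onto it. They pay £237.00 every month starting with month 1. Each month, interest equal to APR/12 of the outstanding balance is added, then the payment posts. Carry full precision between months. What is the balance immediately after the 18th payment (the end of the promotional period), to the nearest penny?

Promo months 1–18 at r₀ = 0%/12 = 0; months 19+ at r₁ = 15.7%/12 = 0.0130833.
After month 18 (no interest yet): B = £6,963.00 − 18·£237.00 = £2,697.00.

£2,697.00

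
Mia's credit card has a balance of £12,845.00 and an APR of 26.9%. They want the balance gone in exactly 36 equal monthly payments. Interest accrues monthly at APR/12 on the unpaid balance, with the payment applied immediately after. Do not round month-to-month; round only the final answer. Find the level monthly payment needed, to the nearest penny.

£523.71

Monthly rate r = 26.9%/12 = 2.24167% = 0.0224167.
Level-payment amortization: P = B₀·r / (1 − (1+r)^(−n)) = 12845.00·0.0224167 / (1 − 1.02242^(−36)).
Denominator 1 − (1+r)^(−36) = 0.549811015.
P = 287.942 / 0.549811015 ≈ 523.71.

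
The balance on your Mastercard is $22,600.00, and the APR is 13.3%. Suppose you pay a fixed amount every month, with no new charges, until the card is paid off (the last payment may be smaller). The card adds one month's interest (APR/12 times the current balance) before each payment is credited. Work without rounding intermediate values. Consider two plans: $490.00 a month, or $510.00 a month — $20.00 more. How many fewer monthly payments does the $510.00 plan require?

Monthly rate r = 13.3%/12 = 1.10833% = 0.0110833.
At $490.00/mo: n = ⌈−ln(1 − rB₀/P)/ln(1+r)⌉ = 65 payments (last $460.31); total interest = total paid − $22,600.00 = $9,220.31.
At $510.00/mo: 62 payments (last $149.83); total interest $8,659.83.
Payments saved = 65 − 62 = 3.

3 fewer payments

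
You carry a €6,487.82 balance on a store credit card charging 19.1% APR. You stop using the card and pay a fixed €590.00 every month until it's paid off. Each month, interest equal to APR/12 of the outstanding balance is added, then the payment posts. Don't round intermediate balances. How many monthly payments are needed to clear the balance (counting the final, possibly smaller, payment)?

Monthly rate r = 19.1%/12 = 1.59167% = 0.0159167.
Recurrence: B ← B·(1+r) − €590.00.
Month 1: interest €103.26; balance after payment €6,001.08.
Month 2: interest €95.52; balance after payment €5,506.60.
Closed form: n = −ln(1 − rB₀/P)/ln(1+r) = −ln(0.82498)/ln(1.01592) ≈ 12.184, so the balance reaches zero during payment 13.

13 payments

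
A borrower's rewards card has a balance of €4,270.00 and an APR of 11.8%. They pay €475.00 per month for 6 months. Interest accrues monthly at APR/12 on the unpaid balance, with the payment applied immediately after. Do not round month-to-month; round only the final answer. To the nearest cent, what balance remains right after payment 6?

€1,607.22

Monthly rate r = 11.8%/12 = 0.983333% = 0.00983333.
Each month: B ← B·(1+r) − €475.00.
Month 1: interest €41.99; balance after payment €3,836.99.
Month 2: interest €37.73; balance after payment €3,399.72.
Month 3: interest €33.43; balance after payment €2,958.15.
Month 4: interest €29.09; balance after payment €2,512.24.
Month 5: interest €24.70; balance after payment €2,061.94.
Month 6: interest €20.28; balance after payment €1,607.22.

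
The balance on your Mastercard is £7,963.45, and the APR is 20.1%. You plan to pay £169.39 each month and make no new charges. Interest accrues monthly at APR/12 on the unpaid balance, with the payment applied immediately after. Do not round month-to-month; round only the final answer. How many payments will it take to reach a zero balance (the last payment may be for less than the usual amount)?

Monthly rate r = 20.1%/12 = 1.675% = 0.01675.
Recurrence: B ← B·(1+r) − £169.39.
Month 1: interest £133.39; balance after payment £7,927.45.
Month 2: interest £132.78; balance after payment £7,890.84.
Closed form: n = −ln(1 − rB₀/P)/ln(1+r) = −ln(0.21254)/ln(1.01675) ≈ 93.227, so the balance reaches zero during payment 94.

94 months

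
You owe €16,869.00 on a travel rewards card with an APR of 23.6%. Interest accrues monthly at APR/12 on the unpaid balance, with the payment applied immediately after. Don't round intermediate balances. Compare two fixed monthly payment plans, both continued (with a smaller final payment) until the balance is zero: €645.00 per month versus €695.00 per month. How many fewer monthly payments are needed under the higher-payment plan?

4 fewer payments

Monthly rate r = 23.6%/12 = 1.96667% = 0.0196667.
At €645.00/mo: n = ⌈−ln(1 − rB₀/P)/ln(1+r)⌉ = 38 payments (last €55.71); total interest = total paid − €16,869.00 = €7,051.71.
At €695.00/mo: 34 payments (last €220.54); total interest €6,286.54.
Payments saved = 38 − 34 = 4.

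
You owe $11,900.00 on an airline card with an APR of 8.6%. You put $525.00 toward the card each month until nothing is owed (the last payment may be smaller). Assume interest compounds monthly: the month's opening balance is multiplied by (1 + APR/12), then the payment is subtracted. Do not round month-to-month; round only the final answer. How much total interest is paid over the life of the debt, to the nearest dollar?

Monthly rate r = 8.6%/12 = 0.716667% = 0.00716667.
Payoff takes n = ⌈−ln(1 − rB₀/P)/ln(1+r)⌉ = ⌈24.824⌉ = 25 payments; the last is $432.64.
Total paid = 24·$525.00 + $432.64 = $13,032.64.
Total interest = total paid − principal = $13,032.64 − $11,900.00 = $1,132.64.

$1,133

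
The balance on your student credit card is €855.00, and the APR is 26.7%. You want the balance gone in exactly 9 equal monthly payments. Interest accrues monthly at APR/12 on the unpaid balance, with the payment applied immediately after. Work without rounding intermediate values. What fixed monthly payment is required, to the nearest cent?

€105.88

Monthly rate r = 26.7%/12 = 2.225% = 0.02225.
Level-payment amortization: P = B₀·r / (1 − (1+r)^(−n)) = 855.00·0.02225 / (1 − 1.02225^(−9)).
Denominator 1 − (1+r)^(−9) = 0.179675038.
P = 19.0237 / 0.179675038 ≈ 105.88.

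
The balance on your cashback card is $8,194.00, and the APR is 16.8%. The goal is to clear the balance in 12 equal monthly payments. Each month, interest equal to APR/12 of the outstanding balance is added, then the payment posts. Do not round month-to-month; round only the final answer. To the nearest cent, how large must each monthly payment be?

Monthly rate r = 16.8%/12 = 1.4% = 0.014.
Level-payment amortization: P = B₀·r / (1 − (1+r)^(−n)) = 8194.00·0.014 / (1 − 1.014^(−12)).
Denominator 1 − (1+r)^(−12) = 0.153660637.
P = 114.716 / 0.153660637 ≈ 746.55.

$746.55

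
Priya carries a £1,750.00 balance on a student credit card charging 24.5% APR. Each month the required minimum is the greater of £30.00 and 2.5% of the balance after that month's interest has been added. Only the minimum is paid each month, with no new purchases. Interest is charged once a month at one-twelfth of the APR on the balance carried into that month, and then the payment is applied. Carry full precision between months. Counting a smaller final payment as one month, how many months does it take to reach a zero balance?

Monthly rate r = 24.5%/12 = 2.04167% = 0.0204167.
While 2.5% of the post-interest balance exceeds £30.00, each month B ← (B·(1+r))·(1 − 0.025), i.e. B shrinks by the factor (1+r)·0.975 = 0.99491.
This holds for months 1–78. Entering month 79 the balance is £1,175.02; 2.5% of the post-interest balance is now below £30.00, so the flat £30.00 minimum applies from here.
From month 79 a fixed £30.00 at rate r clears £1,175.02 in 80 more payments. Total: 78 + 80 = 158 months.

158 months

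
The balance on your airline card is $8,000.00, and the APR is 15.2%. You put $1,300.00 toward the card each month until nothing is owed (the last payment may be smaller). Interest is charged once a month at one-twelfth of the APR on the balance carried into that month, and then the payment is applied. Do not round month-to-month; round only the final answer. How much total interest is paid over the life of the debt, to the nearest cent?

$383.67

Monthly rate r = 15.2%/12 = 1.26667% = 0.0126667.
Payoff takes n = ⌈−ln(1 − rB₀/P)/ln(1+r)⌉ = ⌈6.447⌉ = 7 payments; the last is $583.67.
Total paid = 6·$1,300.00 + $583.67 = $8,383.67.
Total interest = total paid − principal = $8,383.67 − $8,000.00 = $383.67.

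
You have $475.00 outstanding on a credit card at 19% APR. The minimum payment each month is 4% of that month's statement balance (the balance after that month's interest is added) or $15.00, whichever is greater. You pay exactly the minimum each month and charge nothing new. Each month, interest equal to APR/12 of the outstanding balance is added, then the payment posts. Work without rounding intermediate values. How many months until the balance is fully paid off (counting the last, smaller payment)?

Monthly rate r = 19%/12 = 1.58333% = 0.0158333.
While 4% of the post-interest balance exceeds $15.00, each month B ← (B·(1+r))·(1 − 0.04), i.e. B shrinks by the factor (1+r)·0.96 = 0.9752.
This holds for months 1–11. Entering month 12 the balance is $360.35; 4% of the post-interest balance is now below $15.00, so the flat $15.00 minimum applies from here.
From month 12 a fixed $15.00 at rate r clears $360.35 in 31 more payments. Total: 11 + 31 = 42 months.

42 months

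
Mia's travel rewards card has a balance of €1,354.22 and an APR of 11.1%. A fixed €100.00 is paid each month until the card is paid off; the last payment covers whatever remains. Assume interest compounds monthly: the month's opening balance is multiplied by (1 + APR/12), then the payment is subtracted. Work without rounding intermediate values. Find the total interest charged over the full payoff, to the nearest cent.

€99.44

Monthly rate r = 11.1%/12 = 0.925% = 0.00925.
Payoff takes n = ⌈−ln(1 − rB₀/P)/ln(1+r)⌉ = ⌈14.535⌉ = 15 payments; the last is €53.66.
Total paid = 14·€100.00 + €53.66 = €1,453.66.
Total interest = total paid − principal = €1,453.66 − €1,354.22 = €99.44.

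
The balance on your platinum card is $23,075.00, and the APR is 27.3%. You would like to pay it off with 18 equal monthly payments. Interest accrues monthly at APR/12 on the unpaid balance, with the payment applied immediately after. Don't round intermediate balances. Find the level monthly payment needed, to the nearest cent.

$1,576.62

Monthly rate r = 27.3%/12 = 2.275% = 0.02275.
Level-payment amortization: P = B₀·r / (1 − (1+r)^(−n)) = 23075.00·0.02275 / (1 − 1.02275^(−18)).
Denominator 1 − (1+r)^(−18) = 0.332964093.
P = 524.956 / 0.332964093 ≈ 1576.62.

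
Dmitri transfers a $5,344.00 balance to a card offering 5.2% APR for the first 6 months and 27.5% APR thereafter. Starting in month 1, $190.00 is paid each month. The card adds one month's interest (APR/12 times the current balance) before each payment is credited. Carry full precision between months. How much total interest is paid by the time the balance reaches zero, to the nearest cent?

$1,995.11

Promo months 1–6 at r₀ = 5.2%/12 = 0.00433333; months 7+ at r₁ = 27.5%/12 = 0.0229167.
After month 6: iterate B ← B·(1+r₀) − $190.00 for 6 months → $4,332.04.
Then at r₁ with $190.00/mo: n₂ = −ln(1 − r₁·B/P)/ln(1+r₁) ≈ 32.62 → 33 more payments.
Total paid = 38·$190.00 + $119.11 = $7,339.11; interest = $7,339.11 − $5,344.00 = $1,995.11.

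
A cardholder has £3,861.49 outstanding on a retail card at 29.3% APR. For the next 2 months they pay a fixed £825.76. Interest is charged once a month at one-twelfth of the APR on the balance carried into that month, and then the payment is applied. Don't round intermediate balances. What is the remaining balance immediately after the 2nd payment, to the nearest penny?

Monthly rate r = 29.3%/12 = 2.44167% = 0.0244167.
Each month: B ← B·(1+r) − £825.76.
Month 1: interest £94.28; balance after payment £3,130.01.
Month 2: interest £76.42; balance after payment £2,380.68.

£2,380.68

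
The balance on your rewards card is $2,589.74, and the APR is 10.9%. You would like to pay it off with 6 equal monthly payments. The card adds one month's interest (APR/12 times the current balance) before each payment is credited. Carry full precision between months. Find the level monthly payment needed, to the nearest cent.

Monthly rate r = 10.9%/12 = 0.908333% = 0.00908333.
Level-payment amortization: P = B₀·r / (1 − (1+r)^(−n)) = 2589.74·0.00908333 / (1 − 1.00908^(−6)).
Denominator 1 − (1+r)^(−6) = 0.0528084803.
P = 23.5235 / 0.0528084803 ≈ 445.45.

$445.45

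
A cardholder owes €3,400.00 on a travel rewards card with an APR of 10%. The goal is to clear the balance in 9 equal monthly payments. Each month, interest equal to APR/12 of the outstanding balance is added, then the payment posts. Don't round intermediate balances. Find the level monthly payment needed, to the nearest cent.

Monthly rate r = 10%/12 = 0.833333% = 0.00833333.
Level-payment amortization: P = B₀·r / (1 − (1+r)^(−n)) = 3400.00·0.00833333 / (1 − 1.00833^(−9)).
Denominator 1 − (1+r)^(−9) = 0.0719681497.
P = 28.3333 / 0.0719681497 ≈ 393.69.

€393.69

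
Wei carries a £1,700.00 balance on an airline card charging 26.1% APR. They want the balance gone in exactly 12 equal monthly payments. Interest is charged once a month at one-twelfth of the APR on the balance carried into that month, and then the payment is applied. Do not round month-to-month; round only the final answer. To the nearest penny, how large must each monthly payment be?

£162.48

Monthly rate r = 26.1%/12 = 2.175% = 0.02175.
Level-payment amortization: P = B₀·r / (1 − (1+r)^(−n)) = 1700.00·0.02175 / (1 − 1.02175^(−12)).
Denominator 1 − (1+r)^(−12) = 0.22756091.
P = 36.975 / 0.22756091 ≈ 162.48.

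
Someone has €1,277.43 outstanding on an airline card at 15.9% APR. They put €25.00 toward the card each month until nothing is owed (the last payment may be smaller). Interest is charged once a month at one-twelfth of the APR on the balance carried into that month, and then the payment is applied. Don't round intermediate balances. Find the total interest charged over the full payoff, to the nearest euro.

Monthly rate r = 15.9%/12 = 1.325% = 0.01325.
Payoff takes n = ⌈−ln(1 − rB₀/P)/ln(1+r)⌉ = ⌈85.864⌉ = 86 payments; the last is €21.61.
Total paid = 85·€25.00 + €21.61 = €2,146.61.
Total interest = total paid − principal = €2,146.61 − €1,277.43 = €869.18.

€869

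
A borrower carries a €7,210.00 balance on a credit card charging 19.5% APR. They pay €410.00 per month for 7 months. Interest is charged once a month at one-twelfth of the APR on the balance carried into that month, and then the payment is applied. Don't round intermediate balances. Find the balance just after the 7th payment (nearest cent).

Monthly rate r = 19.5%/12 = 1.625% = 0.01625.
Each month: B ← B·(1+r) − €410.00.
Month 1: interest €117.16; balance after payment €6,917.16.
Month 2: interest €112.40; balance after payment €6,619.57.
Month 3: interest €107.57; balance after payment €6,317.13.
Month 4: interest €102.65; balance after payment €6,009.79.
Month 5: interest €97.66; balance after payment €5,697.45.
Month 6: interest €92.58; balance after payment €5,380.03.
Month 7: interest €87.43; balance after payment €5,057.46.

€5,057.46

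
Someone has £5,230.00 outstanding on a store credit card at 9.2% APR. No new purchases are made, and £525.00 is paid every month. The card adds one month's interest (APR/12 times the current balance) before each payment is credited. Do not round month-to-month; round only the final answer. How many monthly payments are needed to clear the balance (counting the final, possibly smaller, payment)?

Monthly rate r = 9.2%/12 = 0.766667% = 0.00766667.
Recurrence: B ← B·(1+r) − £525.00.
Month 1: interest £40.10; balance after payment £4,745.10.
Month 2: interest £36.38; balance after payment £4,256.48.
Closed form: n = −ln(1 − rB₀/P)/ln(1+r) = −ln(0.92363)/ln(1.00767) ≈ 10.403, so the balance reaches zero during payment 11.

11 payments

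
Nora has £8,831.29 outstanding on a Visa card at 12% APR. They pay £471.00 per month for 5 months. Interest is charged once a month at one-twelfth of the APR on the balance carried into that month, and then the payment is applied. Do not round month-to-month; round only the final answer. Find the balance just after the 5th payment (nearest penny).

£6,879.20

Monthly rate r = 12%/12 = 1% = 0.01.
Each month: B ← B·(1+r) − £471.00.
Month 1: interest £88.31; balance after payment £8,448.60.
Month 2: interest £84.49; balance after payment £8,062.09.
Month 3: interest £80.62; balance after payment £7,671.71.
Month 4: interest £76.72; balance after payment £7,277.43.
Month 5: interest £72.77; balance after payment £6,879.20.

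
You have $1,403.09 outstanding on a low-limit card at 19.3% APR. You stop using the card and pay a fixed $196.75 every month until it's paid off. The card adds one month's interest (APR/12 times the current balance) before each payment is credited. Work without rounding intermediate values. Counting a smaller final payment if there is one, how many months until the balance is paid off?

Monthly rate r = 19.3%/12 = 1.60833% = 0.0160833.
Recurrence: B ← B·(1+r) − $196.75.
Month 1: interest $22.57; balance after payment $1,228.91.
Month 2: interest $19.76; balance after payment $1,051.92.
Closed form: n = −ln(1 − rB₀/P)/ln(1+r) = −ln(0.8853)/ln(1.01608) ≈ 7.635, so the balance reaches zero during payment 8.

8 months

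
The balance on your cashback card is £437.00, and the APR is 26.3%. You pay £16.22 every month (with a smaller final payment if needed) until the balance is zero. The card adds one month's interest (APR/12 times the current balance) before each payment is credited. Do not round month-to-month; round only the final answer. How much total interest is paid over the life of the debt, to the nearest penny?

Monthly rate r = 26.3%/12 = 2.19167% = 0.0219167.
Payoff takes n = ⌈−ln(1 − rB₀/P)/ln(1+r)⌉ = ⌈41.179⌉ = 42 payments; the last is £2.94.
Total paid = 41·£16.22 + £2.94 = £667.96.
Total interest = total paid − principal = £667.96 − £437.00 = £230.96.

£230.96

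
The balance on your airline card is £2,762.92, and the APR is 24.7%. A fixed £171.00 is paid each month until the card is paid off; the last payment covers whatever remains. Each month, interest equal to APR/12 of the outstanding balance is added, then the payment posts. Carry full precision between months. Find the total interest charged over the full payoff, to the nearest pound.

Monthly rate r = 24.7%/12 = 2.05833% = 0.0205833.
Payoff takes n = ⌈−ln(1 − rB₀/P)/ln(1+r)⌉ = ⌈19.845⌉ = 20 payments; the last is £144.70.
Total paid = 19·£171.00 + £144.70 = £3,393.70.
Total interest = total paid − principal = £3,393.70 − £2,762.92 = £630.78.

£631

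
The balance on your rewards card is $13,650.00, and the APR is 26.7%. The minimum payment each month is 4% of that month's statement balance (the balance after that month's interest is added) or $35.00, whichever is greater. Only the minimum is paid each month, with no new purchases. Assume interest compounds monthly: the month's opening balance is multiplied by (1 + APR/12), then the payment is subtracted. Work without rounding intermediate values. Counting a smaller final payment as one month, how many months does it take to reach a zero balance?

Monthly rate r = 26.7%/12 = 2.225% = 0.02225.
While 4% of the post-interest balance exceeds $35.00, each month B ← (B·(1+r))·(1 − 0.04), i.e. B shrinks by the factor (1+r)·0.96 = 0.98136.
This holds for months 1–148. Entering month 149 the balance is $842.81; 4% of the post-interest balance is now below $35.00, so the flat $35.00 minimum applies from here.
From month 149 a fixed $35.00 at rate r clears $842.81 in 35 more payments. Total: 148 + 35 = 183 months.

183 months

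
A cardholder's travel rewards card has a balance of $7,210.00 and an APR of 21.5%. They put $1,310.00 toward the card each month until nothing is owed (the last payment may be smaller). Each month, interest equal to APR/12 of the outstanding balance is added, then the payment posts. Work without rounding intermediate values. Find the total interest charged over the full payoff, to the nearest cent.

Monthly rate r = 21.5%/12 = 1.79167% = 0.0179167.
Payoff takes n = ⌈−ln(1 − rB₀/P)/ln(1+r)⌉ = ⌈5.846⌉ = 6 payments; the last is $1,110.05.
Total paid = 5·$1,310.00 + $1,110.05 = $7,660.05.
Total interest = total paid − principal = $7,660.05 − $7,210.00 = $450.05.

$450.05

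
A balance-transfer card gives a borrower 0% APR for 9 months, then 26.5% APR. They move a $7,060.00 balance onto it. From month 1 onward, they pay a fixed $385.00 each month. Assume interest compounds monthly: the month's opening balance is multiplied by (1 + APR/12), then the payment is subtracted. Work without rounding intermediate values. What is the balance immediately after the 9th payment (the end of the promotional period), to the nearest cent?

$3,595.00

Promo months 1–9 at r₀ = 0%/12 = 0; months 10+ at r₁ = 26.5%/12 = 0.0220833.
After month 9 (no interest yet): B = $7,060.00 − 9·$385.00 = $3,595.00.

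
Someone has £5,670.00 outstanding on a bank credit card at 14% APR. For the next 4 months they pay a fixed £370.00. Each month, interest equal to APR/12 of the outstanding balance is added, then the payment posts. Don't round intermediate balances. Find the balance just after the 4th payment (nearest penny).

Monthly rate r = 14%/12 = 1.16667% = 0.0116667.
Each month: B ← B·(1+r) − £370.00.
Month 1: interest £66.15; balance after payment £5,366.15.
Month 2: interest £62.61; balance after payment £5,058.76.
Month 3: interest £59.02; balance after payment £4,747.77.
Month 4: interest £55.39; balance after payment £4,433.16.

£4,433.16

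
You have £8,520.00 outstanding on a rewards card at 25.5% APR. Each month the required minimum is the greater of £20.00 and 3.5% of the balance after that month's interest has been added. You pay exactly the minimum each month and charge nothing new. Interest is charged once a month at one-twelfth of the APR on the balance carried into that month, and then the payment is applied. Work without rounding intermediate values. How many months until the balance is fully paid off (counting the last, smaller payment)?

230 months

Monthly rate r = 25.5%/12 = 2.125% = 0.02125.
While 3.5% of the post-interest balance exceeds £20.00, each month B ← (B·(1+r))·(1 − 0.035), i.e. B shrinks by the factor (1+r)·0.965 = 0.98551.
This holds for months 1–187. Entering month 188 the balance is £555.58; 3.5% of the post-interest balance is now below £20.00, so the flat £20.00 minimum applies from here.
From month 188 a fixed £20.00 at rate r clears £555.58 in 43 more payments. Total: 187 + 43 = 230 months.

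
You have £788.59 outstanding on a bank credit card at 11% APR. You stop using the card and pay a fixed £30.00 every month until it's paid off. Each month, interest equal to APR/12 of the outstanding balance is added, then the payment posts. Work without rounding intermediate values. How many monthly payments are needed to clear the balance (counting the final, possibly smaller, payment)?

Monthly rate r = 11%/12 = 0.916667% = 0.00916667.
Recurrence: B ← B·(1+r) − £30.00.
Month 1: interest £7.23; balance after payment £765.82.
Month 2: interest £7.02; balance after payment £742.84.
Closed form: n = −ln(1 − rB₀/P)/ln(1+r) = −ln(0.75904)/ln(1.00917) ≈ 30.214, so the balance reaches zero during payment 31.

31 payments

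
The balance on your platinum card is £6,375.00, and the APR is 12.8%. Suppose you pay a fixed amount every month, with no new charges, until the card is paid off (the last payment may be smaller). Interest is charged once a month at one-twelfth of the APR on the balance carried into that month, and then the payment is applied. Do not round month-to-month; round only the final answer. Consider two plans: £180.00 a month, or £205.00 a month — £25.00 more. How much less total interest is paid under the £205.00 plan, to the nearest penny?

£262.33

Monthly rate r = 12.8%/12 = 1.06667% = 0.0106667.
At £180.00/mo: n = ⌈−ln(1 − rB₀/P)/ln(1+r)⌉ = 45 payments (last £129.30); total interest = total paid − £6,375.00 = £1,674.30.
At £205.00/mo: 38 payments (last £201.97); total interest £1,411.97.
Interest saved = £1,674.30 − £1,411.97 = £262.33.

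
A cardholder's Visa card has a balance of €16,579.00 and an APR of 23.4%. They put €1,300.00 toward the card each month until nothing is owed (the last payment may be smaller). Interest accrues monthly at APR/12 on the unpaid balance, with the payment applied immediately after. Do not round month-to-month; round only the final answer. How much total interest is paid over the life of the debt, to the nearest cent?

€2,670.24

Monthly rate r = 23.4%/12 = 1.95% = 0.0195.
Payoff takes n = ⌈−ln(1 − rB₀/P)/ln(1+r)⌉ = ⌈14.806⌉ = 15 payments; the last is €1,049.24.
Total paid = 14·€1,300.00 + €1,049.24 = €19,249.24.
Total interest = total paid − principal = €19,249.24 − €16,579.00 = €2,670.24.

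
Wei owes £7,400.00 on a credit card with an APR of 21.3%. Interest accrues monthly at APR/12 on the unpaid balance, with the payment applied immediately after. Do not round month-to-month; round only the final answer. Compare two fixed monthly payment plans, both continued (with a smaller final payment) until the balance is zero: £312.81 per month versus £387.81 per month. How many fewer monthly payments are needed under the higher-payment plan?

Monthly rate r = 21.3%/12 = 1.775% = 0.01775.
At £312.81/mo: n = ⌈−ln(1 − rB₀/P)/ln(1+r)⌉ = 31 payments (last £297.60); total interest = total paid − £7,400.00 = £2,281.90.
At £387.81/mo: 24 payments (last £196.45); total interest £1,716.08.
Payments saved = 31 − 24 = 7.

7 fewer payments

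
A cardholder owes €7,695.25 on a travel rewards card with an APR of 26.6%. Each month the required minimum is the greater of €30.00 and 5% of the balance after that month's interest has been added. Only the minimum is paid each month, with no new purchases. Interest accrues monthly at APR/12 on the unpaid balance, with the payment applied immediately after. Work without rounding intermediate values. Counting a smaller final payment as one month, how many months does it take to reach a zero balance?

Monthly rate r = 26.6%/12 = 2.21667% = 0.0221667.
While 5% of the post-interest balance exceeds €30.00, each month B ← (B·(1+r))·(1 − 0.05), i.e. B shrinks by the factor (1+r)·0.95 = 0.97106.
This holds for months 1–88. Entering month 89 the balance is €580.51; 5% of the post-interest balance is now below €30.00, so the flat €30.00 minimum applies from here.
From month 89 a fixed €30.00 at rate r clears €580.51 in 26 more payments. Total: 88 + 26 = 114 months.

114 months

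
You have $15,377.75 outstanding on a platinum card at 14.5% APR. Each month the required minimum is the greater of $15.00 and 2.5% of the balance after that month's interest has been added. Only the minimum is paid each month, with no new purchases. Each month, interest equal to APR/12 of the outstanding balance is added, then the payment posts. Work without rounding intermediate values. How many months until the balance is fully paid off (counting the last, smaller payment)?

Monthly rate r = 14.5%/12 = 1.20833% = 0.0120833.
While 2.5% of the post-interest balance exceeds $15.00, each month B ← (B·(1+r))·(1 − 0.025), i.e. B shrinks by the factor (1+r)·0.975 = 0.98678.
This holds for months 1–245. Entering month 246 the balance is $590.22; 2.5% of the post-interest balance is now below $15.00, so the flat $15.00 minimum applies from here.
From month 246 a fixed $15.00 at rate r clears $590.22 in 54 more payments. Total: 245 + 54 = 299 months.

299 months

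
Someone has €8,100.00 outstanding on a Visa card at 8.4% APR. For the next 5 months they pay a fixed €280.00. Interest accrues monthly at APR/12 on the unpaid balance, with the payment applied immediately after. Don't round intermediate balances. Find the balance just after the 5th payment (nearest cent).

€6,967.76

Monthly rate r = 8.4%/12 = 0.7% = 0.007.
Each month: B ← B·(1+r) − €280.00.
Month 1: interest €56.70; balance after payment €7,876.70.
Month 2: interest €55.14; balance after payment €7,651.84.
Month 3: interest €53.56; balance after payment €7,425.40.
Month 4: interest €51.98; balance after payment €7,197.38.
Month 5: interest €50.38; balance after payment €6,967.76.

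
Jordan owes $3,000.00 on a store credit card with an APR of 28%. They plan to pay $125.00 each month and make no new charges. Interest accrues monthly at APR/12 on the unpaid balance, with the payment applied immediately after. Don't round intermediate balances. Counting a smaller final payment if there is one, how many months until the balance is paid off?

Monthly rate r = 28%/12 = 2.33333% = 0.0233333.
Recurrence: B ← B·(1+r) − $125.00.
Month 1: interest $70.00; balance after payment $2,945.00.
Month 2: interest $68.72; balance after payment $2,888.72.
Closed form: n = −ln(1 − rB₀/P)/ln(1+r) = −ln(0.44)/ln(1.02333) ≈ 35.594, so the balance reaches zero during payment 36.

36 months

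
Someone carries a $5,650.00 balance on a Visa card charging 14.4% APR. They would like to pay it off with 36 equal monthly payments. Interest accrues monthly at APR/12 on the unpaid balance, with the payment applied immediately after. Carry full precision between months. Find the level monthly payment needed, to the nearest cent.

Monthly rate r = 14.4%/12 = 1.2% = 0.012.
Level-payment amortization: P = B₀·r / (1 − (1+r)^(−n)) = 5650.00·0.012 / (1 − 1.012^(−36)).
Denominator 1 − (1+r)^(−36) = 0.349119066.
P = 67.8 / 0.349119066 ≈ 194.20.

$194.20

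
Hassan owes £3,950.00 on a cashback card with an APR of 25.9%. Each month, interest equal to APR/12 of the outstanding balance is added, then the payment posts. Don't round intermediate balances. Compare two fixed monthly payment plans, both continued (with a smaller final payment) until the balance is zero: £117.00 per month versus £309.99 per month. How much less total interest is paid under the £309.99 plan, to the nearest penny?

£2,478.12

Monthly rate r = 25.9%/12 = 2.15833% = 0.0215833.
At £117.00/mo: n = ⌈−ln(1 − rB₀/P)/ln(1+r)⌉ = 62 payments (last £10.16); total interest = total paid − £3,950.00 = £3,197.16.
At £309.99/mo: 16 payments (last £19.19); total interest £719.04.
Interest saved = £3,197.16 − £719.04 = £2,478.12.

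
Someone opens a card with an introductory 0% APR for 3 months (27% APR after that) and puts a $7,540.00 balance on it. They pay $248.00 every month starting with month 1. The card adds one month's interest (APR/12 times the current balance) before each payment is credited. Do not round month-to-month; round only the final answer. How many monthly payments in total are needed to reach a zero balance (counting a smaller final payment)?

Promo months 1–3 at r₀ = 0%/12 = 0; months 4+ at r₁ = 27%/12 = 0.0225.
After month 3 (no interest yet): B = $7,540.00 − 3·$248.00 = $6,796.00.
Then at r₁ with $248.00/mo: n₂ = −ln(1 − r₁·B/P)/ln(1+r₁) ≈ 43.08 → 44 more payments.

47 payments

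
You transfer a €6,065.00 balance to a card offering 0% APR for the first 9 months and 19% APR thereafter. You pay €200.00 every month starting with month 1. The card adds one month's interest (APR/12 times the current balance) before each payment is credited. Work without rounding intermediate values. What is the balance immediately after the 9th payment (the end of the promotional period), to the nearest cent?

Promo months 1–9 at r₀ = 0%/12 = 0; months 10+ at r₁ = 19%/12 = 0.0158333.
After month 9 (no interest yet): B = €6,065.00 − 9·€200.00 = €4,265.00.

€4,265.00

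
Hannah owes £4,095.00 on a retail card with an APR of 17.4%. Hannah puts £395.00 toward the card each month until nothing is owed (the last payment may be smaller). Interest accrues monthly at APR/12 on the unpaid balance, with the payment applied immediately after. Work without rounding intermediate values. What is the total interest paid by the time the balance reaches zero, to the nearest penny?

Monthly rate r = 17.4%/12 = 1.45% = 0.0145.
Payoff takes n = ⌈−ln(1 − rB₀/P)/ln(1+r)⌉ = ⌈11.316⌉ = 12 payments; the last is £125.30.
Total paid = 11·£395.00 + £125.30 = £4,470.30.
Total interest = total paid − principal = £4,470.30 − £4,095.00 = £375.30.

£375.30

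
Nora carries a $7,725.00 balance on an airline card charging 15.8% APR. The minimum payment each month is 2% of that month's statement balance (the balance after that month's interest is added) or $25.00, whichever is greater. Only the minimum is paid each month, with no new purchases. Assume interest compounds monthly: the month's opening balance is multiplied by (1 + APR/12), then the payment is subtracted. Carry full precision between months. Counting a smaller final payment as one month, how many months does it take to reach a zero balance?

Monthly rate r = 15.8%/12 = 1.31667% = 0.0131667.
While 2% of the post-interest balance exceeds $25.00, each month B ← (B·(1+r))·(1 − 0.02), i.e. B shrinks by the factor (1+r)·0.98 = 0.9929.
This holds for months 1–258. Entering month 259 the balance is $1,229.98; 2% of the post-interest balance is now below $25.00, so the flat $25.00 minimum applies from here.
From month 259 a fixed $25.00 at rate r clears $1,229.98 in 80 more payments. Total: 258 + 80 = 338 months.

338 months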